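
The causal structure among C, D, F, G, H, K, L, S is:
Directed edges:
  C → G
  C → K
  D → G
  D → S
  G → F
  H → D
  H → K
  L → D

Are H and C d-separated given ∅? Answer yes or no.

Bayes-Ball from H | ∅ reaches {D,F,G,K,S}.
C ∉ reach(H|∅) ⇒ H ⊥ C | ∅.

Yes — H ⊥ C | ∅.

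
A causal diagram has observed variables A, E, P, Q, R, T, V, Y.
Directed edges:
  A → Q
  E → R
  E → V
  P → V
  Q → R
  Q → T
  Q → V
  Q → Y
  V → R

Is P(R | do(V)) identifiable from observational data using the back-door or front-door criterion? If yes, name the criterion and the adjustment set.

desc(V)\{V}={R}; candidates ⊆ {A,E,P,Q,T,Y}.
size 0: {}; under {} V still reaches {A,E,P,Q,R,T,Y} ∋ R.
size 1: {A}, {E}, {P} …(+3); under {A} V still reaches {E,P,Q,R,T,Y} ∋ R.
{E,Q}: V⊥R given {E,Q} in G with V→· removed — back-door holds.
P(R|do(V)) = Σ_{E,Q} P(R|V,E,Q)·P(E,Q).

P(R|do(V)): backdoor, adjust for {E, Q}.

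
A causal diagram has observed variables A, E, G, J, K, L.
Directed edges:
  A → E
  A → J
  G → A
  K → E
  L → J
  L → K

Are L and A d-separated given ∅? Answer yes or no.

Bayes-Ball from L | ∅ reaches {E,J,K}.
A ∉ reach(L|∅) ⇒ L ⊥ A | ∅.

Yes — L ⊥ A | ∅.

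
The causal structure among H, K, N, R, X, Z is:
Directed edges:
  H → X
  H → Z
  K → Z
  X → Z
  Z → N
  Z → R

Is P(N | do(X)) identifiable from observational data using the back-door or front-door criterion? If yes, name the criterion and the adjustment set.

P(N|do(X)): backdoor, adjust for {H}.

desc(X)\{X}={N,R,Z}; candidates ⊆ {H,K}.
size 0: {}; under {} X still reaches {H,N,R,Z} ∋ N.
{H}: X⊥N given {H} in G with X→· removed — back-door holds.
P(N|do(X)) = Σ_{H} P(N|X,H)·P(H).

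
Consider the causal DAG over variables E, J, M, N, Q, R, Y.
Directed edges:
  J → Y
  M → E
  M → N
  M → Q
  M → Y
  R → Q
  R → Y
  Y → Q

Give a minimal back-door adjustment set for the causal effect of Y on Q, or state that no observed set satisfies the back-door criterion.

Y→Q: minimal back-door set {M, R}.

desc(Y)\{Y}={Q}; candidates ⊆ {E,J,M,N,R}.
size 0: {}; under {} Y still reaches {E,J,M,N,Q,R} ∋ Q.
size 1: {E}, {J}, {M} …(+2); under {E} Y still reaches {J,M,N,Q,R} ∋ Q.
{M,R}: Y⊥Q given {M,R} in G with Y→· removed — back-door holds.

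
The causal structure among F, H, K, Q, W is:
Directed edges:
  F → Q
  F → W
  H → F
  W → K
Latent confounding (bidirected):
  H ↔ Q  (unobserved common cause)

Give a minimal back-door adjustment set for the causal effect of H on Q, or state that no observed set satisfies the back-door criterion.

H→Q: no observed back-door set.

desc(H)\{H}={F,K,Q,W}; candidates ⊆ {—}.
H↔Q: latent back-door arc(s) into H.
size 0: {}; under {} H still reaches {Q} ∋ Q.
H↔Q cannot be blocked by any observed set — no back-door set.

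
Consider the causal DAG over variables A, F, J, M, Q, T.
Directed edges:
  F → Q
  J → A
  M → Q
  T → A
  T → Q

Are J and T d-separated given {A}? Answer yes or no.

No — J and T are d-connected given {A}.

Bayes-Ball from J | {A} reaches {Q,T}.
T ∈ reach(J|{A}) ⇒ J ⊥̸ T | {A}.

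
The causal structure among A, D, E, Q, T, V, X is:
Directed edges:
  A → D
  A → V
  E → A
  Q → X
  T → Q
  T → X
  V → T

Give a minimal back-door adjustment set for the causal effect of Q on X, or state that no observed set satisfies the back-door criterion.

Q→X: minimal back-door set {T}.

desc(Q)\{Q}={X}; candidates ⊆ {A,D,E,T,V}.
size 0: {}; under {} Q still reaches {A,D,E,T,V,X} ∋ X.
{T}: Q⊥X given {T} in G with Q→· removed — back-door holds.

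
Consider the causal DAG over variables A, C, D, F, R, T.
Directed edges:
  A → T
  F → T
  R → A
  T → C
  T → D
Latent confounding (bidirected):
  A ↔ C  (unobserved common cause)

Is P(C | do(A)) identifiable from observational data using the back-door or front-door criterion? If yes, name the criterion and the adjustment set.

desc(A)\{A}={C,D,T}; candidates ⊆ {F,R}.
A↔C: latent back-door arc(s) into A.
size 0: {}; under {} A still reaches {C,R} ∋ C.
size 1: {F}, {R}; under {F} A still reaches {C,R} ∋ C.
size 2: {F,R}; under {F,R} A still reaches {C} ∋ C.
A↔C cannot be blocked by any observed set — no back-door set.
{T}: (i) intercepts every directed A→C path; (ii) no back-door A→{T}; (iii) {A} blocks every back-door {T}→C. Front-door holds.
P(C|do(A)) = Σ_{T} P(T|A) Σ_{A'} P(C|T,A')P(A').

P(C|do(A)): frontdoor, adjust for {T}.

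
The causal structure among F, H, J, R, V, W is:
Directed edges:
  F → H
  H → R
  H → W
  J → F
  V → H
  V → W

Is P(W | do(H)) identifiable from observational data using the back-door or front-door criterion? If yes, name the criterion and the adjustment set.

desc(H)\{H}={R,W}; candidates ⊆ {F,J,V}.
size 0: {}; under {} H still reaches {F,J,V,W} ∋ W.
{V}: H⊥W given {V} in G with H→· removed — back-door holds.
P(W|do(H)) = Σ_{V} P(W|H,V)·P(V).

P(W|do(H)): backdoor, adjust for {V}.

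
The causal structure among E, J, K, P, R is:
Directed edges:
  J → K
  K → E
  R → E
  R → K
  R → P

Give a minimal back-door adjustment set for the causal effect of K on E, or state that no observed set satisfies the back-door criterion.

desc(K)\{K}={E}; candidates ⊆ {J,P,R}.
size 0: {}; under {} K still reaches {E,J,P,R} ∋ E.
{R}: K⊥E given {R} in G with K→· removed — back-door holds.

K→E: minimal back-door set {R}.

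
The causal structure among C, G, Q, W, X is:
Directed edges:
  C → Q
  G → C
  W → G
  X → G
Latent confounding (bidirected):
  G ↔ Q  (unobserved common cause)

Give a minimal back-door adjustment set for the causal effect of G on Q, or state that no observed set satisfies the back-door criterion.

desc(G)\{G}={C,Q}; candidates ⊆ {W,X}.
G↔Q: latent back-door arc(s) into G.
size 0: {}; under {} G still reaches {Q,W,X} ∋ Q.
size 1: {W}, {X}; under {W} G still reaches {Q,X} ∋ Q.
size 2: {W,X}; under {W,X} G still reaches {Q} ∋ Q.
G↔Q cannot be blocked by any observed set — no back-door set.

G→Q: no observed back-door set.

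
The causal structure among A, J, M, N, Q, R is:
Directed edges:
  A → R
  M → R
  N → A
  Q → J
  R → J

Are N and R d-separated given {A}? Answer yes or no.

Bayes-Ball from N | {A} reaches ∅.
R ∉ reach(N|{A}) ⇒ N ⊥ R | {A}.

Yes — N ⊥ R | {A}.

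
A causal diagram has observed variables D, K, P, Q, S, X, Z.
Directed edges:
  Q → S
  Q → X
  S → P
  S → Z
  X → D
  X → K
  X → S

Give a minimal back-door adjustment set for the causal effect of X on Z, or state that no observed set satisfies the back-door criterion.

X→Z: minimal back-door set {Q}.

desc(X)\{X}={D,K,P,S,Z}; candidates ⊆ {Q}.
size 0: {}; under {} X still reaches {P,Q,S,Z} ∋ Z.
{Q}: X⊥Z given {Q} in G with X→· removed — back-door holds.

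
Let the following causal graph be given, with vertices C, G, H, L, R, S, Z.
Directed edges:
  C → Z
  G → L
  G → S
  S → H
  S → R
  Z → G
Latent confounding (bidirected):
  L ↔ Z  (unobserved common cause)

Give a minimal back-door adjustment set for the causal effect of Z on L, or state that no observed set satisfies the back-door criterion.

desc(Z)\{Z}={G,H,L,R,S}; candidates ⊆ {C}.
Z↔L: latent back-door arc(s) into Z.
size 0: {}; under {} Z still reaches {C,L} ∋ L.
size 1: {C}; under {C} Z still reaches {L} ∋ L.
Z↔L cannot be blocked by any observed set — no back-door set.

Z→L: no observed back-door set.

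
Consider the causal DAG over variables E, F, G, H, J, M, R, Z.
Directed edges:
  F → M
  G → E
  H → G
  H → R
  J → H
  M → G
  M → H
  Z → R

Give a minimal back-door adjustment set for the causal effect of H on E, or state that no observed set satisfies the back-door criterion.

H→E: minimal back-door set {M}.

desc(H)\{H}={E,G,R}; candidates ⊆ {F,J,M,Z}.
size 0: {}; under {} H still reaches {E,F,G,J,M} ∋ E.
{M}: H⊥E given {M} in G with H→· removed — back-door holds.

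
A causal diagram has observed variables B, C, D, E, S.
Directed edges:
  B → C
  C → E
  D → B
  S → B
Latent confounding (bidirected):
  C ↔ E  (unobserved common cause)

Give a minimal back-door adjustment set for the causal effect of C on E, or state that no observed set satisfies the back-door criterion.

C→E: no observed back-door set.

desc(C)\{C}={E}; candidates ⊆ {B,D,S}.
C↔E: latent back-door arc(s) into C.
size 0: {}; under {} C still reaches {B,D,E,S} ∋ E.
size 1: {B}, {D}, {S}; under {B} C still reaches {E} ∋ E.
size 2: {B,D}, {B,S}, {D,S}; under {B,D} C still reaches {E} ∋ E.
C↔E cannot be blocked by any observed set — no back-door set.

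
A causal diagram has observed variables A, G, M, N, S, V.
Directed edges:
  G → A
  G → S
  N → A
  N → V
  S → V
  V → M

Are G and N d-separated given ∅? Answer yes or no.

Yes — G ⊥ N | ∅.

Bayes-Ball from G | ∅ reaches {A,M,S,V}.
N ∉ reach(G|∅) ⇒ G ⊥ N | ∅.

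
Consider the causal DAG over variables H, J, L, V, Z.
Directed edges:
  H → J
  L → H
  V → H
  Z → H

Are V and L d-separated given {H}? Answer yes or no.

No — V and L are d-connected given {H}.

Bayes-Ball from V | {H} reaches {L,Z}.
L ∈ reach(V|{H}) ⇒ V ⊥̸ L | {H}.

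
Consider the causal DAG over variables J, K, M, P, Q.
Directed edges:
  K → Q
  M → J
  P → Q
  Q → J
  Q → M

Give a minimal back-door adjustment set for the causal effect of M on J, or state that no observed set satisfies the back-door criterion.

desc(M)\{M}={J}; candidates ⊆ {K,P,Q}.
size 0: {}; under {} M still reaches {J,K,P,Q} ∋ J.
{Q}: M⊥J given {Q} in G with M→· removed — back-door holds.

M→J: minimal back-door set {Q}.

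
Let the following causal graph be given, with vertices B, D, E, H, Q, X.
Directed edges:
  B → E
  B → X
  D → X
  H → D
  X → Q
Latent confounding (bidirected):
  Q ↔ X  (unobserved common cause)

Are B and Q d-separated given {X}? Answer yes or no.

No — B and Q are d-connected given {X}.

Bayes-Ball from B | {X} reaches {D,E,H,Q}.
Q ∈ reach(B|{X}) ⇒ B ⊥̸ Q | {X}.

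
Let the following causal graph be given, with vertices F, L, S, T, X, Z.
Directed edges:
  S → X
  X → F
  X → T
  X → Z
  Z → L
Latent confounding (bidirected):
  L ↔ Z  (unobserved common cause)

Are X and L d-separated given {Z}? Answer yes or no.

Bayes-Ball from X | {Z} reaches {F,L,S,T}.
L ∈ reach(X|{Z}) ⇒ X ⊥̸ L | {Z}.

No — X and L are d-connected given {Z}.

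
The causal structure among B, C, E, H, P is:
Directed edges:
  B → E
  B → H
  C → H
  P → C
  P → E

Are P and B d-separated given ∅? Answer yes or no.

Bayes-Ball from P | ∅ reaches {C,E,H}.
B ∉ reach(P|∅) ⇒ P ⊥ B | ∅.

Yes — P ⊥ B | ∅.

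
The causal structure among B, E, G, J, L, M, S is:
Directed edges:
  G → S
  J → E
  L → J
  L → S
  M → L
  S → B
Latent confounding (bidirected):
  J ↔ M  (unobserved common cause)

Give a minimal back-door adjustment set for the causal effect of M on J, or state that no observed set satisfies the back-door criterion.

desc(M)\{M}={B,E,J,L,S}; candidates ⊆ {G}.
M↔J: latent back-door arc(s) into M.
size 0: {}; under {} M still reaches {E,J} ∋ J.
size 1: {G}; under {G} M still reaches {E,J} ∋ J.
M↔J cannot be blocked by any observed set — no back-door set.

M→J: no observed back-door set.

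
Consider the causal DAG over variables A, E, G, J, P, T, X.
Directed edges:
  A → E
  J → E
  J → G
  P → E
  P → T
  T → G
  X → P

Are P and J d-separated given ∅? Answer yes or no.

Bayes-Ball from P | ∅ reaches {E,G,T,X}.
J ∉ reach(P|∅) ⇒ P ⊥ J | ∅.

Yes — P ⊥ J | ∅.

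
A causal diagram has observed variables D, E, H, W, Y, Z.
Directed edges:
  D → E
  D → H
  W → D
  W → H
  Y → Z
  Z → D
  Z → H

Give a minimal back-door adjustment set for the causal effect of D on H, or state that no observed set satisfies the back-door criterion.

desc(D)\{D}={E,H}; candidates ⊆ {W,Y,Z}.
size 0: {}; under {} D still reaches {H,W,Y,Z} ∋ H.
size 1: {W}, {Y}, {Z}; under {W} D still reaches {H,Y,Z} ∋ H.
{W,Z}: D⊥H given {W,Z} in G with D→· removed — back-door holds.

D→H: minimal back-door set {W, Z}.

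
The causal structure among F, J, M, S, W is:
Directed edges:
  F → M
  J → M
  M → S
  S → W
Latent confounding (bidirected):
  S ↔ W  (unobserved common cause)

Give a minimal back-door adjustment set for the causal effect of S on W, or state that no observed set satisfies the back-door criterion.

S→W: no observed back-door set.

desc(S)\{S}={W}; candidates ⊆ {F,J,M}.
S↔W: latent back-door arc(s) into S.
size 0: {}; under {} S still reaches {F,J,M,W} ∋ W.
size 1: {F}, {J}, {M}; under {F} S still reaches {J,M,W} ∋ W.
size 2: {F,J}, {F,M}, {J,M}; under {F,J} S still reaches {M,W} ∋ W.
S↔W cannot be blocked by any observed set — no back-door set.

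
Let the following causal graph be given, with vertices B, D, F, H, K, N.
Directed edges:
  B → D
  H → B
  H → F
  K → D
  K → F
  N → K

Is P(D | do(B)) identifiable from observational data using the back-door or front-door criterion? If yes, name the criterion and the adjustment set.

P(D|do(B)): backdoor, adjust for ∅.

desc(B)\{B}={D}; candidates ⊆ {F,H,K,N}.
∅: B⊥D given ∅ in G with B→· removed — back-door holds.
P(D|do(B)) = P(D|B) — no adjustment needed.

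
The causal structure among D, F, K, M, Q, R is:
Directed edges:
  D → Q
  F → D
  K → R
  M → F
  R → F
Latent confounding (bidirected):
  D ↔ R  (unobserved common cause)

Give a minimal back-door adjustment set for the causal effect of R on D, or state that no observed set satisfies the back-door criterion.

desc(R)\{R}={D,F,Q}; candidates ⊆ {K,M}.
R↔D: latent back-door arc(s) into R.
size 0: {}; under {} R still reaches {D,K,Q} ∋ D.
size 1: {K}, {M}; under {K} R still reaches {D,Q} ∋ D.
size 2: {K,M}; under {K,M} R still reaches {D,Q} ∋ D.
R↔D cannot be blocked by any observed set — no back-door set.

R→D: no observed back-door set.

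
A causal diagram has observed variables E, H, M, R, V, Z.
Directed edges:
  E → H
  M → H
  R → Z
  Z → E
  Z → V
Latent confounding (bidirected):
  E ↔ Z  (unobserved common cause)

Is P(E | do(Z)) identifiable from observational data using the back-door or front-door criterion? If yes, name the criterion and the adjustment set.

P(E|do(Z)): not identifiable (no BD/FD set).

desc(Z)\{Z}={E,H,V}; candidates ⊆ {M,R}.
Z↔E: latent back-door arc(s) into Z.
size 0: {}; under {} Z still reaches {E,H,R} ∋ E.
size 1: {M}, {R}; under {M} Z still reaches {E,H,R} ∋ E.
size 2: {M,R}; under {M,R} Z still reaches {E,H} ∋ E.
Z↔E cannot be blocked by any observed set — no back-door set.
No mediator lies on a directed Z→…→E path.
Neither criterion identifies P(E|do(Z)) in this graph.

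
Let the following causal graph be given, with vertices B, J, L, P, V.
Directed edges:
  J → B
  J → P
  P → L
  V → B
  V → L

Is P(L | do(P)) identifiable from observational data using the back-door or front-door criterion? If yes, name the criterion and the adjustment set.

desc(P)\{P}={L}; candidates ⊆ {B,J,V}.
∅: P⊥L given ∅ in G with P→· removed — back-door holds.
P(L|do(P)) = P(L|P) — no adjustment needed.

P(L|do(P)): backdoor, adjust for ∅.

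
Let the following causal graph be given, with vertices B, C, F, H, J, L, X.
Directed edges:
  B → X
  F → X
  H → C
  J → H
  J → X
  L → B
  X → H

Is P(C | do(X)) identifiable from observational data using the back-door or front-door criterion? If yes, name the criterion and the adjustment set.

P(C|do(X)): backdoor, adjust for {J}.

desc(X)\{X}={C,H}; candidates ⊆ {B,F,J,L}.
size 0: {}; under {} X still reaches {B,C,F,H,J,L} ∋ C.
{J}: X⊥C given {J} in G with X→· removed — back-door holds.
P(C|do(X)) = Σ_{J} P(C|X,J)·P(J).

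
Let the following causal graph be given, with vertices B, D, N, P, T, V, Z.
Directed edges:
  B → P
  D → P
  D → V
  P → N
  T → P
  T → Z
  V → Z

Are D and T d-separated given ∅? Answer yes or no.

Bayes-Ball from D | ∅ reaches {N,P,V,Z}.
T ∉ reach(D|∅) ⇒ D ⊥ T | ∅.

Yes — D ⊥ T | ∅.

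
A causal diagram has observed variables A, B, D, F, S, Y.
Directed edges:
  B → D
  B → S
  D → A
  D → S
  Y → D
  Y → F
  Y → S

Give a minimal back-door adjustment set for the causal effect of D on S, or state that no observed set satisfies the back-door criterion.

desc(D)\{D}={A,S}; candidates ⊆ {B,F,Y}.
size 0: {}; under {} D still reaches {B,F,S,Y} ∋ S.
size 1: {B}, {F}, {Y}; under {B} D still reaches {F,S,Y} ∋ S.
{B,Y}: D⊥S given {B,Y} in G with D→· removed — back-door holds.

D→S: minimal back-door set {B, Y}.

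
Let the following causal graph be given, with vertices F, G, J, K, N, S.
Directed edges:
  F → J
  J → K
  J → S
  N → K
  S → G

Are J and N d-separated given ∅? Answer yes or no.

Yes — J ⊥ N | ∅.

Bayes-Ball from J | ∅ reaches {F,G,K,S}.
N ∉ reach(J|∅) ⇒ J ⊥ N | ∅.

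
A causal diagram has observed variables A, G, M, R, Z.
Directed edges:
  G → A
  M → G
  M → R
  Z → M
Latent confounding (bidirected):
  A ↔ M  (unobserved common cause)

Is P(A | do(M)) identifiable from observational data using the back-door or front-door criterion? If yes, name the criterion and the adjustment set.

P(A|do(M)): frontdoor, adjust for {G}.

desc(M)\{M}={A,G,R}; candidates ⊆ {Z}.
M↔A: latent back-door arc(s) into M.
size 0: {}; under {} M still reaches {A,Z} ∋ A.
size 1: {Z}; under {Z} M still reaches {A} ∋ A.
M↔A cannot be blocked by any observed set — no back-door set.
{G}: (i) intercepts every directed M→A path; (ii) no back-door M→{G}; (iii) {M} blocks every back-door {G}→A. Front-door holds.
P(A|do(M)) = Σ_{G} P(G|M) Σ_{M'} P(A|G,M')P(M').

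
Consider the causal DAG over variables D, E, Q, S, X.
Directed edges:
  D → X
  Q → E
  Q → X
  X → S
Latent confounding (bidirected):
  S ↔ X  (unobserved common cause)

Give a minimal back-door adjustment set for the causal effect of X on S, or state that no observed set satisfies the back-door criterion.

desc(X)\{X}={S}; candidates ⊆ {D,E,Q}.
X↔S: latent back-door arc(s) into X.
size 0: {}; under {} X still reaches {D,E,Q,S} ∋ S.
size 1: {D}, {E}, {Q}; under {D} X still reaches {E,Q,S} ∋ S.
size 2: {D,E}, {D,Q}, {E,Q}; under {D,E} X still reaches {Q,S} ∋ S.
X↔S cannot be blocked by any observed set — no back-door set.

X→S: no observed back-door set.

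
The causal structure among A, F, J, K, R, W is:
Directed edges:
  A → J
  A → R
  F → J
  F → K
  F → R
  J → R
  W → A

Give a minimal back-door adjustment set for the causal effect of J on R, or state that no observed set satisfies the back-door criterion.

J→R: minimal back-door set {A, F}.

desc(J)\{J}={R}; candidates ⊆ {A,F,K,W}.
size 0: {}; under {} J still reaches {A,F,K,R,W} ∋ R.
size 1: {A}, {F}, {K} …(+1); under {A} J still reaches {F,K,R} ∋ R.
{A,F}: J⊥R given {A,F} in G with J→· removed — back-door holds.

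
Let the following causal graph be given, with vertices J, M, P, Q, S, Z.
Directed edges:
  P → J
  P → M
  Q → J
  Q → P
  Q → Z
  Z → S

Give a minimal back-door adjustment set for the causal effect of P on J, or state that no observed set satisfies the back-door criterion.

P→J: minimal back-door set {Q}.

desc(P)\{P}={J,M}; candidates ⊆ {Q,S,Z}.
size 0: {}; under {} P still reaches {J,Q,S,Z} ∋ J.
{Q}: P⊥J given {Q} in G with P→· removed — back-door holds.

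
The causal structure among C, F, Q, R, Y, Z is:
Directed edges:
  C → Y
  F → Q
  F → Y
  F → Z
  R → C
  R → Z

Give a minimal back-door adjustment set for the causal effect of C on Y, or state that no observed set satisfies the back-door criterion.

C→Y: minimal back-door set ∅.

desc(C)\{C}={Y}; candidates ⊆ {F,Q,R,Z}.
∅: C⊥Y given ∅ in G with C→· removed — back-door holds.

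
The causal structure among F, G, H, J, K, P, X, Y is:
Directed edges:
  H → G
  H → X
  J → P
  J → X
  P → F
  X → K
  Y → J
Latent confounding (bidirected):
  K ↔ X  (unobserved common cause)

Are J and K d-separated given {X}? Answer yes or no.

Bayes-Ball from J | {X} reaches {F,G,H,K,P,Y}.
K ∈ reach(J|{X}) ⇒ J ⊥̸ K | {X}.

No — J and K are d-connected given {X}.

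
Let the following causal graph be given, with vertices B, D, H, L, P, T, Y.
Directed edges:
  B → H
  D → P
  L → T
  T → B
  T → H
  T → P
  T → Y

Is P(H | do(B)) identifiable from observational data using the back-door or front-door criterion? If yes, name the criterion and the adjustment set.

P(H|do(B)): backdoor, adjust for {T}.

desc(B)\{B}={H}; candidates ⊆ {D,L,P,T,Y}.
size 0: {}; under {} B still reaches {H,L,P,T,Y} ∋ H.
{T}: B⊥H given {T} in G with B→· removed — back-door holds.
P(H|do(B)) = Σ_{T} P(H|B,T)·P(T).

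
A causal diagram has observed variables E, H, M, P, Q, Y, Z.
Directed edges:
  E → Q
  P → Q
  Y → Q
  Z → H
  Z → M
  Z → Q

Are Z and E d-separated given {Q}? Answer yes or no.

No — Z and E are d-connected given {Q}.

Bayes-Ball from Z | {Q} reaches {E,H,M,P,Y}.
E ∈ reach(Z|{Q}) ⇒ Z ⊥̸ E | {Q}.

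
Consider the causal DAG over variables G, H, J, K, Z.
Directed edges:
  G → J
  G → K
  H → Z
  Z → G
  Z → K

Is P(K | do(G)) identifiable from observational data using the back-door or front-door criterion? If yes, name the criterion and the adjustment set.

P(K|do(G)): backdoor, adjust for {Z}.

desc(G)\{G}={J,K}; candidates ⊆ {H,Z}.
size 0: {}; under {} G still reaches {H,K,Z} ∋ K.
{Z}: G⊥K given {Z} in G with G→· removed — back-door holds.
P(K|do(G)) = Σ_{Z} P(K|G,Z)·P(Z).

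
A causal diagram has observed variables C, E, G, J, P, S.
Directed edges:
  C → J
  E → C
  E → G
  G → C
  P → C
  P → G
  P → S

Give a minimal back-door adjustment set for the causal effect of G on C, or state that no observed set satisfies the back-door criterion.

G→C: minimal back-door set {E, P}.

desc(G)\{G}={C,J}; candidates ⊆ {E,P,S}.
size 0: {}; under {} G still reaches {C,E,J,P,S} ∋ C.
size 1: {E}, {P}, {S}; under {E} G still reaches {C,J,P,S} ∋ C.
{E,P}: G⊥C given {E,P} in G with G→· removed — back-door holds.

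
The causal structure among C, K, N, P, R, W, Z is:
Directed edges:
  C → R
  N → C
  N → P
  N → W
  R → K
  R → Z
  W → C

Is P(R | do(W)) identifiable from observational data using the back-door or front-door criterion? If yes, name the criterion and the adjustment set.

P(R|do(W)): backdoor, adjust for {N}.

desc(W)\{W}={C,K,R,Z}; candidates ⊆ {N,P}.
size 0: {}; under {} W still reaches {C,K,N,P,R,Z} ∋ R.
{N}: W⊥R given {N} in G with W→· removed — back-door holds.
P(R|do(W)) = Σ_{N} P(R|W,N)·P(N).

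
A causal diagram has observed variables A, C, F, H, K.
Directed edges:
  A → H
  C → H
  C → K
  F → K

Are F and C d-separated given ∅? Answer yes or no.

Yes — F ⊥ C | ∅.

Bayes-Ball from F | ∅ reaches {K}.
C ∉ reach(F|∅) ⇒ F ⊥ C | ∅.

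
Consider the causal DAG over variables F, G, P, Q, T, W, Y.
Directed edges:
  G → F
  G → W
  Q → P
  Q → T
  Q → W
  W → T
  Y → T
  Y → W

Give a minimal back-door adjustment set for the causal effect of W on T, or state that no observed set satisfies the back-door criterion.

W→T: minimal back-door set {Q, Y}.

desc(W)\{W}={T}; candidates ⊆ {F,G,P,Q,Y}.
size 0: {}; under {} W still reaches {F,G,P,Q,T,Y} ∋ T.
size 1: {F}, {G}, {P} …(+2); under {F} W still reaches {G,P,Q,T,Y} ∋ T.
{Q,Y}: W⊥T given {Q,Y} in G with W→· removed — back-door holds.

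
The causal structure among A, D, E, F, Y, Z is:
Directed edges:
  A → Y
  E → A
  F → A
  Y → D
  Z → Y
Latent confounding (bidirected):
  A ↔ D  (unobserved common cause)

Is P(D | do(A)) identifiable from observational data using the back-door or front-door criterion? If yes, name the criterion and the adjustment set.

P(D|do(A)): frontdoor, adjust for {Y}.

desc(A)\{A}={D,Y}; candidates ⊆ {E,F,Z}.
A↔D: latent back-door arc(s) into A.
size 0: {}; under {} A still reaches {D,E,F} ∋ D.
size 1: {E}, {F}, {Z}; under {E} A still reaches {D,F} ∋ D.
size 2: {E,F}, {E,Z}, {F,Z}; under {E,F} A still reaches {D} ∋ D.
A↔D cannot be blocked by any observed set — no back-door set.
{Y}: (i) intercepts every directed A→D path; (ii) no back-door A→{Y}; (iii) {A} blocks every back-door {Y}→D. Front-door holds.
P(D|do(A)) = Σ_{Y} P(Y|A) Σ_{A'} P(D|Y,A')P(A').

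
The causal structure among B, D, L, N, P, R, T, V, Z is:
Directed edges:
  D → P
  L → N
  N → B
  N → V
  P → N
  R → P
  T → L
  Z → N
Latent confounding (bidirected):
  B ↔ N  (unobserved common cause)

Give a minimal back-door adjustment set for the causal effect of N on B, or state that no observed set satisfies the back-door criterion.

N→B: no observed back-door set.

desc(N)\{N}={B,V}; candidates ⊆ {D,L,P,R,T,Z}.
N↔B: latent back-door arc(s) into N.
size 0: {}; under {} N still reaches {B,D,L,P,R,T,Z} ∋ B.
size 1: {D}, {L}, {P} …(+3); under {D} N still reaches {B,L,P,R,T,Z} ∋ B.
size 2: {D,L}, {D,P}, {D,R} …(+12); under {D,L} N still reaches {B,P,R,Z} ∋ B.
N↔B cannot be blocked by any observed set — no back-door set.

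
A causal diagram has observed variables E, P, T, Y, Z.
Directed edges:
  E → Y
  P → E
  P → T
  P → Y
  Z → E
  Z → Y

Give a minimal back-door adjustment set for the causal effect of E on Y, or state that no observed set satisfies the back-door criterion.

E→Y: minimal back-door set {P, Z}.

desc(E)\{E}={Y}; candidates ⊆ {P,T,Z}.
size 0: {}; under {} E still reaches {P,T,Y,Z} ∋ Y.
size 1: {P}, {T}, {Z}; under {P} E still reaches {Y,Z} ∋ Y.
{P,Z}: E⊥Y given {P,Z} in G with E→· removed — back-door holds.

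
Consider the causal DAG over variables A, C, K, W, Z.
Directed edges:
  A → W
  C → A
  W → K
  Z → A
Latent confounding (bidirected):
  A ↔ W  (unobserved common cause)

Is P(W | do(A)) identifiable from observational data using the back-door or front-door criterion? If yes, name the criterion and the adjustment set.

P(W|do(A)): not identifiable (no BD/FD set).

desc(A)\{A}={K,W}; candidates ⊆ {C,Z}.
A↔W: latent back-door arc(s) into A.
size 0: {}; under {} A still reaches {C,K,W,Z} ∋ W.
size 1: {C}, {Z}; under {C} A still reaches {K,W,Z} ∋ W.
size 2: {C,Z}; under {C,Z} A still reaches {K,W} ∋ W.
A↔W cannot be blocked by any observed set — no back-door set.
No mediator lies on a directed A→…→W path.
Neither criterion identifies P(W|do(A)) in this graph.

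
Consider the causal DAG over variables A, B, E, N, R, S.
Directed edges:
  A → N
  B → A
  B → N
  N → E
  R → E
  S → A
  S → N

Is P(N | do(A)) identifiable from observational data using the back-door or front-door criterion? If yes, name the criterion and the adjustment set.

P(N|do(A)): backdoor, adjust for {B, S}.

desc(A)\{A}={E,N}; candidates ⊆ {B,R,S}.
size 0: {}; under {} A still reaches {B,E,N,S} ∋ N.
size 1: {B}, {R}, {S}; under {B} A still reaches {E,N,S} ∋ N.
{B,S}: A⊥N given {B,S} in G with A→· removed — back-door holds.
P(N|do(A)) = Σ_{B,S} P(N|A,B,S)·P(B,S).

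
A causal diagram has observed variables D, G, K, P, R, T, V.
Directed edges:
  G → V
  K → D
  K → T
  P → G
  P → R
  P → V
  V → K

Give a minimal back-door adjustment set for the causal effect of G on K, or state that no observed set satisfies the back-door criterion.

desc(G)\{G}={D,K,T,V}; candidates ⊆ {P,R}.
size 0: {}; under {} G still reaches {D,K,P,R,T,V} ∋ K.
{P}: G⊥K given {P} in G with G→· removed — back-door holds.

G→K: minimal back-door set {P}.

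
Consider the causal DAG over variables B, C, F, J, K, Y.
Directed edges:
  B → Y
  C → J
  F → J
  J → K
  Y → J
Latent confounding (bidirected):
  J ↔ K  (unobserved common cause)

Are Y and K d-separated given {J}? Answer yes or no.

Bayes-Ball from Y | {J} reaches {B,C,F,K}.
K ∈ reach(Y|{J}) ⇒ Y ⊥̸ K | {J}.

No — Y and K are d-connected given {J}.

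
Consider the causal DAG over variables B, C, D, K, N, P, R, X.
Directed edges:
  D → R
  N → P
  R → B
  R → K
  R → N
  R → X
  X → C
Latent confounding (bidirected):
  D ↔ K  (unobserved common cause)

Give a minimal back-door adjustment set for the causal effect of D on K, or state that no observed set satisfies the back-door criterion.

D→K: no observed back-door set.

desc(D)\{D}={B,C,K,N,P,R,X}; candidates ⊆ {—}.
D↔K: latent back-door arc(s) into D.
size 0: {}; under {} D still reaches {K} ∋ K.
D↔K cannot be blocked by any observed set — no back-door set.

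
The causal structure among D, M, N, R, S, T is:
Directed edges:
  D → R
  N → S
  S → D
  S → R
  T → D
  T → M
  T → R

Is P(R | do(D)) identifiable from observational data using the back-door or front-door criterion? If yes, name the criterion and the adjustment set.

desc(D)\{D}={R}; candidates ⊆ {M,N,S,T}.
size 0: {}; under {} D still reaches {M,N,R,S,T} ∋ R.
size 1: {M}, {N}, {S} …(+1); under {M} D still reaches {N,R,S,T} ∋ R.
{S,T}: D⊥R given {S,T} in G with D→· removed — back-door holds.
P(R|do(D)) = Σ_{S,T} P(R|D,S,T)·P(S,T).

P(R|do(D)): backdoor, adjust for {S, T}.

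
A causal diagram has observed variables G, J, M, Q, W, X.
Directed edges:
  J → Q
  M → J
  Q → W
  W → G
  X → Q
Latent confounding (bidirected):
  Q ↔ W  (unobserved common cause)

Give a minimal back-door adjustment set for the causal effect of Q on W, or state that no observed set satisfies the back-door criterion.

Q→W: no observed back-door set.

desc(Q)\{Q}={G,W}; candidates ⊆ {J,M,X}.
Q↔W: latent back-door arc(s) into Q.
size 0: {}; under {} Q still reaches {G,J,M,W,X} ∋ W.
size 1: {J}, {M}, {X}; under {J} Q still reaches {G,W,X} ∋ W.
size 2: {J,M}, {J,X}, {M,X}; under {J,M} Q still reaches {G,W,X} ∋ W.
Q↔W cannot be blocked by any observed set — no back-door set.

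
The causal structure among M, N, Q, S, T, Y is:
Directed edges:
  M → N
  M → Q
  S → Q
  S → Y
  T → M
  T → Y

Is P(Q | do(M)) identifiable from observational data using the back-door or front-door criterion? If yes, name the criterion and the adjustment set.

desc(M)\{M}={N,Q}; candidates ⊆ {S,T,Y}.
∅: M⊥Q given ∅ in G with M→· removed — back-door holds.
P(Q|do(M)) = P(Q|M) — no adjustment needed.

P(Q|do(M)): backdoor, adjust for ∅.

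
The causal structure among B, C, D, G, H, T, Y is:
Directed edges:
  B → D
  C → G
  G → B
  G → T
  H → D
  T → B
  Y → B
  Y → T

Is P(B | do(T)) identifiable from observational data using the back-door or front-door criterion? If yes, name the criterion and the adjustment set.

desc(T)\{T}={B,D}; candidates ⊆ {C,G,H,Y}.
size 0: {}; under {} T still reaches {B,C,D,G,Y} ∋ B.
size 1: {C}, {G}, {H} …(+1); under {C} T still reaches {B,D,G,Y} ∋ B.
{G,Y}: T⊥B given {G,Y} in G with T→· removed — back-door holds.
P(B|do(T)) = Σ_{G,Y} P(B|T,G,Y)·P(G,Y).

P(B|do(T)): backdoor, adjust for {G, Y}.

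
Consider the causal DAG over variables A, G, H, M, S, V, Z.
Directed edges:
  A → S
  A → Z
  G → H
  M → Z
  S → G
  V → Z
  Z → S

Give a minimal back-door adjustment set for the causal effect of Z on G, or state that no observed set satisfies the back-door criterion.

Z→G: minimal back-door set {A}.

desc(Z)\{Z}={G,H,S}; candidates ⊆ {A,M,V}.
size 0: {}; under {} Z still reaches {A,G,H,M,S,V} ∋ G.
{A}: Z⊥G given {A} in G with Z→· removed — back-door holds.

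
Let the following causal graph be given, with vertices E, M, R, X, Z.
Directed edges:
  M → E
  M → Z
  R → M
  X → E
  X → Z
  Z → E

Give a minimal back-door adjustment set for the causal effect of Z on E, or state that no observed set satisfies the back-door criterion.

desc(Z)\{Z}={E}; candidates ⊆ {M,R,X}.
size 0: {}; under {} Z still reaches {E,M,R,X} ∋ E.
size 1: {M}, {R}, {X}; under {M} Z still reaches {E,X} ∋ E.
{M,X}: Z⊥E given {M,X} in G with Z→· removed — back-door holds.

Z→E: minimal back-door set {M, X}.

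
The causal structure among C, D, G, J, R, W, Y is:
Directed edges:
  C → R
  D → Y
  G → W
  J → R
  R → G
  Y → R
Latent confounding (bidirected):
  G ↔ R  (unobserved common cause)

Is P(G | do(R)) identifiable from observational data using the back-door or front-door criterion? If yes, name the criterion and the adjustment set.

P(G|do(R)): not identifiable (no BD/FD set).

desc(R)\{R}={G,W}; candidates ⊆ {C,D,J,Y}.
R↔G: latent back-door arc(s) into R.
size 0: {}; under {} R still reaches {C,D,G,J,W,Y} ∋ G.
size 1: {C}, {D}, {J} …(+1); under {C} R still reaches {D,G,J,W,Y} ∋ G.
size 2: {C,D}, {C,J}, {C,Y} …(+3); under {C,D} R still reaches {G,J,W,Y} ∋ G.
R↔G cannot be blocked by any observed set — no back-door set.
No mediator lies on a directed R→…→G path.
Neither criterion identifies P(G|do(R)) in this graph.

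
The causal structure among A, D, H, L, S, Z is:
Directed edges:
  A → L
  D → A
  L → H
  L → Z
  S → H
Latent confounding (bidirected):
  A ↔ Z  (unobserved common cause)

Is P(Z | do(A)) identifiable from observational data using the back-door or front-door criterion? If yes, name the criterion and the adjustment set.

desc(A)\{A}={H,L,Z}; candidates ⊆ {D,S}.
A↔Z: latent back-door arc(s) into A.
size 0: {}; under {} A still reaches {D,Z} ∋ Z.
size 1: {D}, {S}; under {D} A still reaches {Z} ∋ Z.
size 2: {D,S}; under {D,S} A still reaches {Z} ∋ Z.
A↔Z cannot be blocked by any observed set — no back-door set.
{L}: (i) intercepts every directed A→Z path; (ii) no back-door A→{L}; (iii) {A} blocks every back-door {L}→Z. Front-door holds.
P(Z|do(A)) = Σ_{L} P(L|A) Σ_{A'} P(Z|L,A')P(A').

P(Z|do(A)): frontdoor, adjust for {L}.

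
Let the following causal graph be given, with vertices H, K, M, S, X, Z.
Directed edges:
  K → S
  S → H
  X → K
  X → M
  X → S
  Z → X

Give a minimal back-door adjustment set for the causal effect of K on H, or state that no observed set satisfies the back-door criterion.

K→H: minimal back-door set {X}.

desc(K)\{K}={H,S}; candidates ⊆ {M,X,Z}.
size 0: {}; under {} K still reaches {H,M,S,X,Z} ∋ H.
{X}: K⊥H given {X} in G with K→· removed — back-door holds.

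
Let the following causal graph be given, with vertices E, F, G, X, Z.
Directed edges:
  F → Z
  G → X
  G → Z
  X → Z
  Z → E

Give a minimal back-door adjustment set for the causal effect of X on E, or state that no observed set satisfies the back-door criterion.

desc(X)\{X}={E,Z}; candidates ⊆ {F,G}.
size 0: {}; under {} X still reaches {E,G,Z} ∋ E.
{G}: X⊥E given {G} in G with X→· removed — back-door holds.

X→E: minimal back-door set {G}.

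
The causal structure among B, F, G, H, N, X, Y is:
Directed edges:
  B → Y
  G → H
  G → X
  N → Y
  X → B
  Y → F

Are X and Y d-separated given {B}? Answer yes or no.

Yes — X ⊥ Y | {B}.

Bayes-Ball from X | {B} reaches {G,H}.
Y ∉ reach(X|{B}) ⇒ X ⊥ Y | {B}.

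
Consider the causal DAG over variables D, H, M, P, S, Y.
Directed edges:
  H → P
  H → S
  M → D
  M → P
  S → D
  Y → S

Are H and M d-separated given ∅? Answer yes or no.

Bayes-Ball from H | ∅ reaches {D,P,S}.
M ∉ reach(H|∅) ⇒ H ⊥ M | ∅.

Yes — H ⊥ M | ∅.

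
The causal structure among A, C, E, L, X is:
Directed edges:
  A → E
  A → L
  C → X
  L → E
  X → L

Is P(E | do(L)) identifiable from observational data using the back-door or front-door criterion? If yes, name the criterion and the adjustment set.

P(E|do(L)): backdoor, adjust for {A}.

desc(L)\{L}={E}; candidates ⊆ {A,C,X}.
size 0: {}; under {} L still reaches {A,C,E,X} ∋ E.
{A}: L⊥E given {A} in G with L→· removed — back-door holds.
P(E|do(L)) = Σ_{A} P(E|L,A)·P(A).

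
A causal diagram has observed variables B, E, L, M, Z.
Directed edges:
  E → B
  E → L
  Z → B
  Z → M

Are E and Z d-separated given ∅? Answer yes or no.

Bayes-Ball from E | ∅ reaches {B,L}.
Z ∉ reach(E|∅) ⇒ E ⊥ Z | ∅.

Yes — E ⊥ Z | ∅.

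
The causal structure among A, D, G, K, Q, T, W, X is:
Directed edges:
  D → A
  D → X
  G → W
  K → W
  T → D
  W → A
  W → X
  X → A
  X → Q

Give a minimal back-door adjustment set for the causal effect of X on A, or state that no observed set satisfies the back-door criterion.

desc(X)\{X}={A,Q}; candidates ⊆ {D,G,K,T,W}.
size 0: {}; under {} X still reaches {A,D,G,K,T,W} ∋ A.
size 1: {D}, {G}, {K} …(+2); under {D} X still reaches {A,G,K,W} ∋ A.
{D,W}: X⊥A given {D,W} in G with X→· removed — back-door holds.

X→A: minimal back-door set {D, W}.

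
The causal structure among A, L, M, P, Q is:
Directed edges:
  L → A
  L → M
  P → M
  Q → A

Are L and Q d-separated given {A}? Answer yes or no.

Bayes-Ball from L | {A} reaches {M,Q}.
Q ∈ reach(L|{A}) ⇒ L ⊥̸ Q | {A}.

No — L and Q are d-connected given {A}.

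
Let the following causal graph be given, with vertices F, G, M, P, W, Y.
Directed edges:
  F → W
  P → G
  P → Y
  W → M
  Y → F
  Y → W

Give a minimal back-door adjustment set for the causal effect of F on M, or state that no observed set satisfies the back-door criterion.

F→M: minimal back-door set {Y}.

desc(F)\{F}={M,W}; candidates ⊆ {G,P,Y}.
size 0: {}; under {} F still reaches {G,M,P,W,Y} ∋ M.
{Y}: F⊥M given {Y} in G with F→· removed — back-door holds.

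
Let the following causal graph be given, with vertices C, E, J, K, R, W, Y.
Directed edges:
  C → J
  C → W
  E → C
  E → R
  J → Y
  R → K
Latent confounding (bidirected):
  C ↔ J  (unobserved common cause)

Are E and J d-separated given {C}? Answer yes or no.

No — E and J are d-connected given {C}.

Bayes-Ball from E | {C} reaches {J,K,R,Y}.
J ∈ reach(E|{C}) ⇒ E ⊥̸ J | {C}.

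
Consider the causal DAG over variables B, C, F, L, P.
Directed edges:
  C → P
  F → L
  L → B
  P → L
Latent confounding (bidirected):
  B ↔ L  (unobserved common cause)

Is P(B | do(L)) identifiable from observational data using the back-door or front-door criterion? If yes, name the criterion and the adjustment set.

P(B|do(L)): not identifiable (no BD/FD set).

desc(L)\{L}={B}; candidates ⊆ {C,F,P}.
L↔B: latent back-door arc(s) into L.
size 0: {}; under {} L still reaches {B,C,F,P} ∋ B.
size 1: {C}, {F}, {P}; under {C} L still reaches {B,F,P} ∋ B.
size 2: {C,F}, {C,P}, {F,P}; under {C,F} L still reaches {B,P} ∋ B.
L↔B cannot be blocked by any observed set — no back-door set.
No mediator lies on a directed L→…→B path.
Neither criterion identifies P(B|do(L)) in this graph.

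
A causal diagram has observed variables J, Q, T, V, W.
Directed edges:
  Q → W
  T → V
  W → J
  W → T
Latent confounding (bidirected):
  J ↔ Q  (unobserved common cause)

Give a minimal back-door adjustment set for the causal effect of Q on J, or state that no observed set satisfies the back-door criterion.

Q→J: no observed back-door set.

desc(Q)\{Q}={J,T,V,W}; candidates ⊆ {—}.
Q↔J: latent back-door arc(s) into Q.
size 0: {}; under {} Q still reaches {J} ∋ J.
Q↔J cannot be blocked by any observed set — no back-door set.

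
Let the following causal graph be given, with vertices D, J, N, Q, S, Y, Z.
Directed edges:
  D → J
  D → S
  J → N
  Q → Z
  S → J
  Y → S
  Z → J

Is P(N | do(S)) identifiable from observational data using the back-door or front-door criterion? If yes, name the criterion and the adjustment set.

P(N|do(S)): backdoor, adjust for {D}.

desc(S)\{S}={J,N}; candidates ⊆ {D,Q,Y,Z}.
size 0: {}; under {} S still reaches {D,J,N,Y} ∋ N.
{D}: S⊥N given {D} in G with S→· removed — back-door holds.
P(N|do(S)) = Σ_{D} P(N|S,D)·P(D).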